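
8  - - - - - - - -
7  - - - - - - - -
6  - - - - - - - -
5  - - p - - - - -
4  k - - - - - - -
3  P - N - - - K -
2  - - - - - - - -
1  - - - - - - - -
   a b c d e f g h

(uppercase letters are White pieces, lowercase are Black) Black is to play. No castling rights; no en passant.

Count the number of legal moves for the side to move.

Black to move; king on a4.
In check: yes, from the white knight on c3.
Legal moves: Ka5, Kb3, Kxa3.
Count: 3.

3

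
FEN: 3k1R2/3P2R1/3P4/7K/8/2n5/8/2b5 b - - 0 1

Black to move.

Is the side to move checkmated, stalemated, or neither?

checkmate

Black to move; black king on d8.
In check: yes, from the white rook on f8.
King squares — c7: attacked by Pd6; d7: attacked by Rg7; e7: attacked by Pd6; c8: attacked by Pd7; e8: attacked by Pd7.
Legal moves for Black: none.
In check with no legal moves → checkmate.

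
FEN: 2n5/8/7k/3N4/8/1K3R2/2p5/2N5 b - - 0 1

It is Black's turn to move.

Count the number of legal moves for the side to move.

9

Black to move; king on h6.
In check: no.
Legal moves: Ne7, Na7, Nd6, Nb6, Kh7, Kg7, Kg6, Kh5, Kg5.
Count: 9.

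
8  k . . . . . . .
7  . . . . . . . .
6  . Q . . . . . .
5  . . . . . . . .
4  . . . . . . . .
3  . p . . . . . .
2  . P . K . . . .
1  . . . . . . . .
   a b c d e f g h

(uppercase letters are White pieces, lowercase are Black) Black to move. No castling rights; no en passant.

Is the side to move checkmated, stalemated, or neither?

Black to move; black king on a8.
In check: no.
King squares — a7: attacked by Qb6; b7: attacked by Qb6; b8: attacked by Qb6.
Legal moves for Black: none.
Not in check and no legal moves → stalemate.

stalemate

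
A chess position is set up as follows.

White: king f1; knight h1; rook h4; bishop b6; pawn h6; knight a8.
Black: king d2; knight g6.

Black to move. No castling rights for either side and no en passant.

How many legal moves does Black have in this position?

11

Black to move; king on d2.
In check: no.
Legal moves: Nh8, Nf8, Ne7, Ne5, Nxh4, Nf4, Kd3, Kc3, Kc2, Kd1, Kc1.
Count: 11.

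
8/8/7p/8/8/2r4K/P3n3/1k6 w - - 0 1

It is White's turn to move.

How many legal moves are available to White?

4

White to move; king on h3.
In check: yes, from the black rook on c3.
Legal moves: Kh4, Kg4, Kh2, Kg2.
Count: 4.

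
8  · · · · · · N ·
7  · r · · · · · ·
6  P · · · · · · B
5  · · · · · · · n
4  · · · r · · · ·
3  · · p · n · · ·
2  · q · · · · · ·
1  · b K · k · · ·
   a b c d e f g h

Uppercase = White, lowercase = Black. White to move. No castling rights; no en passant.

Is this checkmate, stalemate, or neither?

checkmate

White to move; white king on c1.
In check: yes, from the black queen on b2.
King squares — b1: attacked by Qb2; d1: attacked by Ke1; b2: attacked by Pc3; c2: attacked by Bb1; d2: attacked by Ke1.
Legal moves for White: none.
In check with no legal moves → checkmate.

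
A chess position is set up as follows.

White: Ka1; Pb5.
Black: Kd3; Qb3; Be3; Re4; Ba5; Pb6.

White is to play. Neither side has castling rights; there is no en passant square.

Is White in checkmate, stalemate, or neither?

stalemate

White to move; white king on a1.
In check: no.
King squares — b1: attacked by Qb3; a2: attacked by Qb3; b2: attacked by Qb3.
Legal moves for White: none.
Not in check and no legal moves → stalemate.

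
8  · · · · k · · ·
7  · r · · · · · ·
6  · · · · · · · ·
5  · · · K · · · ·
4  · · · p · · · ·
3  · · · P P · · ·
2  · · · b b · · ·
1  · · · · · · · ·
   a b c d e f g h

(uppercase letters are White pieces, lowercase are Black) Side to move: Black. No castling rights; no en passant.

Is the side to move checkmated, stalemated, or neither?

Black to move; black king on e8.
In check: no.
Legal moves for Black include: Kf8, Kd8, Kf7, Ke7, Kd7, Rb8, Rh7, Rg7, Rf7, Re7, Rd7+, Rc7, Ra7, Rb6, Rb5+, Rb4, Rb3, Rb2, ... (list truncated; more exist).
Black has legal moves and is not in check → neither.

neither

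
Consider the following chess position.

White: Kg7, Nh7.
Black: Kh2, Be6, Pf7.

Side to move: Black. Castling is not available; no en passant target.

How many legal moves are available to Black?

16

Black to move; king on h2.
In check: no.
Legal moves: Bc8, Bd7, Bf5, Bd5, Bg4, Bc4, Bh3, Bb3, Ba2, Kh3, Kg3, Kg2, Kh1, Kg1, f6, f5.
Count: 16.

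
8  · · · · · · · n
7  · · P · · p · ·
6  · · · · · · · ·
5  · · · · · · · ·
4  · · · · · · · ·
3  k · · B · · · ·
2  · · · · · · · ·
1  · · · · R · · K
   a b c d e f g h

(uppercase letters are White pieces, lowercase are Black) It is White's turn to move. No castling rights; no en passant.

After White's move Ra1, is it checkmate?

no

After Ra1: black king on a3; in check: yes, from the white rook on a1.
Black has 3 legal replies: Kb4, Kb3, Kb2.
In check but a legal move exists → not checkmate.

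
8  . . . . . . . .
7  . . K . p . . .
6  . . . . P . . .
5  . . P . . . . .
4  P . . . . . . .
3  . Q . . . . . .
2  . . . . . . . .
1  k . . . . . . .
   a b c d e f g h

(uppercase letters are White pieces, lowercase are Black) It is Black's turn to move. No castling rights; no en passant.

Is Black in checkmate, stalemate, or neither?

Black to move; black king on a1.
In check: no.
King squares — b1: attacked by Qb3; a2: attacked by Qb3; b2: attacked by Qb3.
Legal moves for Black: none.
Not in check and no legal moves → stalemate.

stalemate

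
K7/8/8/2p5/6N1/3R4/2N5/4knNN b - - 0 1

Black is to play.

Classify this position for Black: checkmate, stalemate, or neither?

Black to move; black king on e1.
In check: yes, from the white knight on c2.
King squares — d1: attacked by Rd3; f1: own knight; d2: attacked by Rd3; e2: attacked by Ng1; f2: attacked by Nh1.
Legal moves for Black: none.
In check with no legal moves → checkmate.

checkmate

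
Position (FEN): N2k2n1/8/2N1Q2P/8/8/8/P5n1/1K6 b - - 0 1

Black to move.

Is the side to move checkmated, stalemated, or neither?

checkmate

Black to move; black king on d8.
In check: yes, from the white knight on c6.
King squares — c7: attacked by Na8; d7: attacked by Qe6; e7: attacked by Nc6; c8: attacked by Qe6; e8: attacked by Qe6.
Legal moves for Black: none.
In check with no legal moves → checkmate.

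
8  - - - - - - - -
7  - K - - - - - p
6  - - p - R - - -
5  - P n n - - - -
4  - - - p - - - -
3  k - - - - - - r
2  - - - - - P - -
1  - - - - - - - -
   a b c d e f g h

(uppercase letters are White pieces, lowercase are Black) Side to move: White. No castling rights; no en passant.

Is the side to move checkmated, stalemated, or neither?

White to move; white king on b7.
In check: yes, from the black knight on c5.
Legal moves for White: Kc8, Kb8, Ka8, Ka7, Kxc6.
White is in check but has 5 legal moves → neither.

neither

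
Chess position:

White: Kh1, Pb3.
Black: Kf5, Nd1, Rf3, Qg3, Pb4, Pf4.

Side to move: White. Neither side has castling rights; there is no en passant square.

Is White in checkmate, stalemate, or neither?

stalemate

White to move; white king on h1.
In check: no.
King squares — g1: attacked by Qg3; g2: attacked by Qg3; h2: attacked by Qg3.
Legal moves for White: none.
Not in check and no legal moves → stalemate.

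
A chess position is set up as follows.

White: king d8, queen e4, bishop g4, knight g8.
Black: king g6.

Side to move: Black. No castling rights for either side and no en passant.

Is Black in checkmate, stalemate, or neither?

neither

Black to move; black king on g6.
In check: yes, from the white queen on e4.
King squares — f5: attacked by Qe4; g5: available; h5: attacked by Bg4; f6: attacked by Ng8; h6: attacked by Ng8; f7: available; g7: available; h7: attacked by Qe4.
Legal moves for Black: Kg7, Kf7, Kg5.
Black is in check but has 3 legal moves → neither.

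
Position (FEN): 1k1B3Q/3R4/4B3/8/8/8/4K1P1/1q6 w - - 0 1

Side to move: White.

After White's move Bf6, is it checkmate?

yes

After Bf6: black king on b8; in check: yes, from the white queen on h8.
King squares — a7: attacked by Rd7; b7: attacked by Rd7; c7: attacked by Rd7; a8: attacked by Qh8; c8: attacked by Qh8.
Black has no legal moves → checkmate.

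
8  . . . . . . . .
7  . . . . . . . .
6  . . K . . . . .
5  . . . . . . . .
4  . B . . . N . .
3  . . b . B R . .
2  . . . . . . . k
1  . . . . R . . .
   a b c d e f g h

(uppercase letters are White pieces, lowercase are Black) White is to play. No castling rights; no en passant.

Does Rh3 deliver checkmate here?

After Rh3: black king on h2; in check: yes, from the white rook on h3.
King squares — g1: attacked by Re1; h1: attacked by Re1; g2: attacked by Nf4; g3: attacked by Rh3; h3: attacked by Nf4.
Black has no legal moves → checkmate.

yes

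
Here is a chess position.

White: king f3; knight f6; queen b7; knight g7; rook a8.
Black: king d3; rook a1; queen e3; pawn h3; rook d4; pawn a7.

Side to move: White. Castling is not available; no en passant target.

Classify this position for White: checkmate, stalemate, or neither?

White to move; white king on f3.
In check: yes, from the black queen on e3.
King squares — e2: attacked by Kd3; f2: attacked by Qe3; g2: attacked by Ph3; e3: attacked by Kd3; g3: attacked by Qe3; e4: attacked by Kd3; f4: attacked by Qe3; g4: attacked by Rd4.
Legal moves for White: none.
In check with no legal moves → checkmate.

checkmate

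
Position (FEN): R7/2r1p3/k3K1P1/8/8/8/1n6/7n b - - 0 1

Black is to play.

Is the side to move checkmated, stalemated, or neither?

Black to move; black king on a6.
In check: yes, from the white rook on a8.
Legal moves for Black: Kb7, Kb6, Kb5, Ra7.
Black is in check but has 4 legal moves → neither.

neither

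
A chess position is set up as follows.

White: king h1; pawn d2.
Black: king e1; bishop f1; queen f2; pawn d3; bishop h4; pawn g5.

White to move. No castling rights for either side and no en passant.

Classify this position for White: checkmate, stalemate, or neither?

White to move; white king on h1.
In check: no.
King squares — g1: attacked by Qf2; g2: attacked by Bf1; h2: attacked by Qf2.
Legal moves for White: none.
Not in check and no legal moves → stalemate.

stalemate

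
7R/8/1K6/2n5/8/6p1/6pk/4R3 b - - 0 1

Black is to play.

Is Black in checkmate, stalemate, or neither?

checkmate

Black to move; black king on h2.
In check: yes, from the white rook on h8.
King squares — g1: attacked by Re1; h1: attacked by Re1; g2: own pawn; g3: own pawn; h3: attacked by Rh8.
Legal moves for Black: none.
In check with no legal moves → checkmate.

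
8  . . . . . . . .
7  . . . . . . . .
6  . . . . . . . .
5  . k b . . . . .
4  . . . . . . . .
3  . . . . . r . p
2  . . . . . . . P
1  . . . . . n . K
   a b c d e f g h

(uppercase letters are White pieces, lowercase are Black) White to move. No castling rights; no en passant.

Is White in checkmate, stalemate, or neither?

stalemate

White to move; white king on h1.
In check: no.
King squares — g1: attacked by Bc5; g2: attacked by Ph3; h2: own pawn.
Legal moves for White: none.
Not in check and no legal moves → stalemate.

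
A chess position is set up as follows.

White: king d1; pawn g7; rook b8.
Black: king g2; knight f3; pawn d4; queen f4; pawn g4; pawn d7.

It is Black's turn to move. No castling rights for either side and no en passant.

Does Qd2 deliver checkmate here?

After Qd2: white king on d1; in check: yes, from the black queen on d2.
King squares — c1: attacked by Qd2; e1: attacked by Qd2; c2: attacked by Qd2; d2: attacked by Nf3; e2: attacked by Qd2.
White has no legal moves → checkmate.

yes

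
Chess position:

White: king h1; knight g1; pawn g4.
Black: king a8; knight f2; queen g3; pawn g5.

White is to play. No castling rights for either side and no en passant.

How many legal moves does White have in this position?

White to move; king on h1.
In check: yes, from the black knight on f2.
Legal moves: none.
Count: 0.

0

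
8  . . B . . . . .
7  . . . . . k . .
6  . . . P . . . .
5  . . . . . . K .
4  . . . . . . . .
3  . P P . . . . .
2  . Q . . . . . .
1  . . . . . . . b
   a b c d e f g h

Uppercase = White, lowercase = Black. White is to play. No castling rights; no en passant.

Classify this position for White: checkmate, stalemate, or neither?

White to move; white king on g5.
In check: no.
Legal moves for White include: Bd7, Bb7, Be6+, Ba6, Bf5, Bg4, Bh3, Kh6, Kh5, Kf5, Kh4, Kg4, Kf4, Qa3, Qh2, Qg2, Qf2+, Qe2, ... (list truncated; more exist).
White has legal moves and is not in check → neither.

neither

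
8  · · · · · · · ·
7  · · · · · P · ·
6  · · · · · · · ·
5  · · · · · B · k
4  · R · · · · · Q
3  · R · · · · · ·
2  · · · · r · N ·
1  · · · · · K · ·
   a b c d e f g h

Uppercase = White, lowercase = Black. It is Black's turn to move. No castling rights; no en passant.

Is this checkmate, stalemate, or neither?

checkmate

Black to move; black king on h5.
In check: yes, from the white queen on h4.
King squares — g4: attacked by Rb4; h4: attacked by Ng2; g5: attacked by Qh4; g6: attacked by Bf5; h6: attacked by Qh4.
Legal moves for Black: none.
In check with no legal moves → checkmate.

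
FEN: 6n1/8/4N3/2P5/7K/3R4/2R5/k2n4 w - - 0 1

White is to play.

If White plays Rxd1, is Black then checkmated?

After Rxd1: black king on a1; in check: yes, from the white rook on d1.
King squares — b1: attacked by Rd1; a2: attacked by Rc2; b2: attacked by Rc2.
Black has no legal moves → checkmate.

yes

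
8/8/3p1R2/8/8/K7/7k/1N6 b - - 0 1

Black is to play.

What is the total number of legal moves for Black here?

6

Black to move; king on h2.
In check: no.
Legal moves: Kh3, Kg3, Kg2, Kh1, Kg1, d5.
Count: 6.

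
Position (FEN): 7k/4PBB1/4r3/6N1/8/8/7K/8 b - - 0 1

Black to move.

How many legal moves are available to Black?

1

Black to move; king on h8.
In check: yes, from the white bishop on g7.
Legal moves: Kxg7.
Count: 1.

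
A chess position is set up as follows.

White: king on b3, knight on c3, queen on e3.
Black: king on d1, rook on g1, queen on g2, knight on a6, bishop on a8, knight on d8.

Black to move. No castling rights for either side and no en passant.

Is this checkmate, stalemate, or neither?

Black to move; black king on d1.
In check: yes, from the white knight on c3.
King squares — c1: attacked by Qe3; e1: attacked by Qe3; c2: attacked by Kb3; d2: attacked by Qe3; e2: attacked by Nc3.
Legal moves for Black: none.
In check with no legal moves → checkmate.

checkmate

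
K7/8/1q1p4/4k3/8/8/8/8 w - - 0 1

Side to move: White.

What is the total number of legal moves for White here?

White to move; king on a8.
In check: no.
Legal moves: none.
Count: 0.

0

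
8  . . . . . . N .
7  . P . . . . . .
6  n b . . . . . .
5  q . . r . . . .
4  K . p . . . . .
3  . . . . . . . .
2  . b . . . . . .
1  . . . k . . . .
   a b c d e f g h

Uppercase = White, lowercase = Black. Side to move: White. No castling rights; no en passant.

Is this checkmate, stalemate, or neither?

White to move; white king on a4.
In check: yes, from the black queen on a5.
King squares — a3: attacked by Bb2; b3: attacked by Pc4; b4: attacked by Qa5; a5: attacked by Rd5; b5: attacked by Qa5.
Legal moves for White: none.
In check with no legal moves → checkmate.

checkmate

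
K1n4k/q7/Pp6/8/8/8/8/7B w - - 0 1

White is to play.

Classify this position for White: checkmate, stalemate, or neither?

checkmate

White to move; white king on a8.
In check: yes, from the black queen on a7.
King squares — a7: attacked by Nc8; b7: attacked by Qa7; b8: attacked by Qa7.
Legal moves for White: none.
In check with no legal moves → checkmate.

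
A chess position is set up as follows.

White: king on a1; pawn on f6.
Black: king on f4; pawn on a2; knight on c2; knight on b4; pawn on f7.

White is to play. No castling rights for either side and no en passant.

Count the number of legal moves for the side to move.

White to move; king on a1.
In check: yes, from the black knight on c2.
Legal moves: Kb2.
Count: 1.

1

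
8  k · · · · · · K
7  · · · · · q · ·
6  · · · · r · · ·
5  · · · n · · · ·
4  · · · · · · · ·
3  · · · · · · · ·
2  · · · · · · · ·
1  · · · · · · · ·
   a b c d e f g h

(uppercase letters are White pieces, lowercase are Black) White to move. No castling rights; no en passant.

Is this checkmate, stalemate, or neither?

White to move; white king on h8.
In check: no.
King squares — g7: attacked by Qf7; h7: attacked by Qf7; g8: attacked by Qf7.
Legal moves for White: none.
Not in check and no legal moves → stalemate.

stalemate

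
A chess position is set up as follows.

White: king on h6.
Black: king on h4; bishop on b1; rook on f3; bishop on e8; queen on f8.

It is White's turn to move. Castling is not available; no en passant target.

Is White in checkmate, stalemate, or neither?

checkmate

White to move; white king on h6.
In check: yes, from the black queen on f8.
King squares — g5: attacked by Kh4; h5: attacked by Kh4; g6: attacked by Bb1; g7: attacked by Qf8; h7: attacked by Bb1.
Legal moves for White: none.
In check with no legal moves → checkmate.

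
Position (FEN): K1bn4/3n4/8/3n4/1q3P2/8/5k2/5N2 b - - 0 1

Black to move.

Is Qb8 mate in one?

After Qb8: white king on a8; in check: yes, from the black queen on b8.
King squares — a7: attacked by Qb8; b7: attacked by Qb8; b8: attacked by Nd7.
White has no legal moves → checkmate.

yes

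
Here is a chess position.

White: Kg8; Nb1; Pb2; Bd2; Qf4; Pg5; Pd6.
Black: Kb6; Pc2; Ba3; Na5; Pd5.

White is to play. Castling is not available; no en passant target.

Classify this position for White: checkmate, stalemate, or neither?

neither

White to move; white king on g8.
In check: no.
Legal moves for White include: Kh8, Kf8, Kh7, Kg7, Kf7, Qf8, Qf7, Qf6, Qf5, Qe5, Qh4, Qg4, Qe4, Qd4+, Qc4, Qb4+, Qa4, Qg3, ... (list truncated; more exist).
White has legal moves and is not in check → neither.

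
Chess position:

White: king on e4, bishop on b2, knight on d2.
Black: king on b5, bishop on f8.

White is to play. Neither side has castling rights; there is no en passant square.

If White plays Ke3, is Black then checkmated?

no

After Ke3: black king on b5; in check: no.
Black is not in check, so this cannot be checkmate.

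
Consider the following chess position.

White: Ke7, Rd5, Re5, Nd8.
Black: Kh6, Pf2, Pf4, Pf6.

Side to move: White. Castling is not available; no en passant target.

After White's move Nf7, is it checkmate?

After Nf7: black king on h6; in check: yes, from the white knight on f7.
Black has 3 legal replies: Kh7, Kg7, Kg6.
In check but a legal move exists → not checkmate.

no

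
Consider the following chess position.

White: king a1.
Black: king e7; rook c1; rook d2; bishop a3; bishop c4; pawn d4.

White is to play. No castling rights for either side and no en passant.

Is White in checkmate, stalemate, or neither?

checkmate

White to move; white king on a1.
In check: yes, from the black rook on c1.
King squares — b1: attacked by Rc1; a2: attacked by Rd2; b2: attacked by Rd2.
Legal moves for White: none.
In check with no legal moves → checkmate.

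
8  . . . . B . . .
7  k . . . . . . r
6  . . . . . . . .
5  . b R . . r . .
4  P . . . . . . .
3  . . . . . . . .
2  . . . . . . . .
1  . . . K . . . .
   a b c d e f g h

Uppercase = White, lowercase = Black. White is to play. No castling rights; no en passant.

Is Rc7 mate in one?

no

After Rc7: black king on a7; in check: yes, from the white rook on c7.
Black has 5 legal replies: Kb8, Ka8, Kb6, Ka6, Rxc7.
In check but a legal move exists → not checkmate.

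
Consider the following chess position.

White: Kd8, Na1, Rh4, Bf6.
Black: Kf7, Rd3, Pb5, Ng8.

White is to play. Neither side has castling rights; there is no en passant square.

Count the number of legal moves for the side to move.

White to move; king on d8.
In check: yes, from the black rook on d3.
Legal moves: Kc8, Kc7, Bd4, Rd4.
Count: 4.

4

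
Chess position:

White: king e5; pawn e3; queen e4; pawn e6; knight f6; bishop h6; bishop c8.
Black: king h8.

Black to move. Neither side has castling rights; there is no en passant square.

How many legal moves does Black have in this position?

0

Black to move; king on h8.
In check: no.
Legal moves: none.
Count: 0.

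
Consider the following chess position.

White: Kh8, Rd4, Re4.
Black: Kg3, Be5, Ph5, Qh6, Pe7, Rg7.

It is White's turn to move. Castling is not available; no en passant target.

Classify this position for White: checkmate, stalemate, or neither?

checkmate

White to move; white king on h8.
In check: yes, from the black queen on h6.
King squares — g7: attacked by Be5; h7: attacked by Qh6; g8: attacked by Rg7.
Legal moves for White: none.
In check with no legal moves → checkmate.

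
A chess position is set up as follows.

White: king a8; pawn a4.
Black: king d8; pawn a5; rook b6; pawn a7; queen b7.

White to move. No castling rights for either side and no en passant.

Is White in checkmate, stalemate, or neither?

checkmate

White to move; white king on a8.
In check: yes, from the black queen on b7.
King squares — a7: attacked by Qb7; b7: attacked by Rb6; b8: attacked by Qb7.
Legal moves for White: none.
In check with no legal moves → checkmate.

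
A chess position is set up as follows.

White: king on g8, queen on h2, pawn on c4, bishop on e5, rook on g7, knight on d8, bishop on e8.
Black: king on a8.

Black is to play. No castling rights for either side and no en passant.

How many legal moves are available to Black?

0

Black to move; king on a8.
In check: no.
Legal moves: none.
Count: 0.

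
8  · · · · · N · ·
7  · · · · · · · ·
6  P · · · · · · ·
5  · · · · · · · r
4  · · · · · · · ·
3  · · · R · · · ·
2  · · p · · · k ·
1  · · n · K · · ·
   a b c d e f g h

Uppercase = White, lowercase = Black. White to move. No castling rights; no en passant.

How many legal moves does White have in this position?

White to move; king on e1.
In check: no.
Legal moves: Nh7, Nd7, Ng6, Ne6, Rd8, Rd7, Rd6, Rd5, Rd4, Rh3, Rg3+, Rf3, Re3, Rc3, Rb3, Ra3, Rd2+, Rd1, Kd2, a7.
Count: 20.

20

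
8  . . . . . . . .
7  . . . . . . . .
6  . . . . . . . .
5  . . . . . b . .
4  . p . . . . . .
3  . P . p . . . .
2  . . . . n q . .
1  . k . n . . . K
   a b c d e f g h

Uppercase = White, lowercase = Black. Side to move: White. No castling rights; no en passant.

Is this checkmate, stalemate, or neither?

White to move; white king on h1.
In check: no.
King squares — g1: attacked by Ne2; g2: attacked by Qf2; h2: attacked by Qf2.
Legal moves for White: none.
Not in check and no legal moves → stalemate.

stalemate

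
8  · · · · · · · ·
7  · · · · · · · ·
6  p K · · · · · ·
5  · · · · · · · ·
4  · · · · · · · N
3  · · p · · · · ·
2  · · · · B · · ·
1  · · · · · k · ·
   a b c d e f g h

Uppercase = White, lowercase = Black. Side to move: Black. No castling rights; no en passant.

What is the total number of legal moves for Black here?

4

Black to move; king on f1.
In check: yes, from the white bishop on e2.
Legal moves: Kf2, Kxe2, Kg1, Ke1.
Count: 4.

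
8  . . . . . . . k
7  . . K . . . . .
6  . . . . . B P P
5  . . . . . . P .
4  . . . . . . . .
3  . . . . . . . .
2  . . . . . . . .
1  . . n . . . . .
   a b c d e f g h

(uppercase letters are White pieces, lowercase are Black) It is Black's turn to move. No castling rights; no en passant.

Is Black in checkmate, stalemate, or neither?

neither

Black to move; black king on h8.
In check: yes, from the white bishop on f6.
Legal moves for Black: Kg8.
Black is in check but has 1 legal move → neither.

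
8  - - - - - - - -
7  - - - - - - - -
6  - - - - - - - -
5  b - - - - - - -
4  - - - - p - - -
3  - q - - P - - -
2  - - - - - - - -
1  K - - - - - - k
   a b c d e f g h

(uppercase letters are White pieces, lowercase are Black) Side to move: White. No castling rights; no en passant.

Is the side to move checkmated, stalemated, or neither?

White to move; white king on a1.
In check: no.
King squares — b1: attacked by Qb3; a2: attacked by Qb3; b2: attacked by Qb3.
Legal moves for White: none.
Not in check and no legal moves → stalemate.

stalemate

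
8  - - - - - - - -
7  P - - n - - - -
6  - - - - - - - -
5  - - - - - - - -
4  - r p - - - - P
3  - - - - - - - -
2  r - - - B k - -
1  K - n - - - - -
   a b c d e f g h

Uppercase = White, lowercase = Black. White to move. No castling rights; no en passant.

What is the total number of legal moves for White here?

White to move; king on a1.
In check: yes, from the black rook on a2.
Legal moves: none.
Count: 0.

0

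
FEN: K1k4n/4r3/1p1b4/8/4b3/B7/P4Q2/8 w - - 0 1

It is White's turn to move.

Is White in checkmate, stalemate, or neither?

White to move; white king on a8.
In check: yes, from the black bishop on e4.
King squares — a7: attacked by Re7; b7: attacked by Be4; b8: attacked by Bd6.
Legal moves for White: none.
In check with no legal moves → checkmate.

checkmate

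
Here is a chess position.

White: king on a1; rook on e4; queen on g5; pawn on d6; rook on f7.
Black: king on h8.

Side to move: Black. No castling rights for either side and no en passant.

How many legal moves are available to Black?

Black to move; king on h8.
In check: no.
Legal moves: none.
Count: 0.

0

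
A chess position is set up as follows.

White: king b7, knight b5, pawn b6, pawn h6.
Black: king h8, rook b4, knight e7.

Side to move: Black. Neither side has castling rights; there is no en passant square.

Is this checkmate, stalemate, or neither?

Black to move; black king on h8.
In check: no.
Legal moves for Black include: Kg8, Kh7, Ng8, Nc8, Ng6, Nc6, Nf5, Nd5, Rxb5, Rh4, Rg4, Rf4, Re4, Rd4, Rc4, Ra4, Rb3, Rb2, ... (list truncated; more exist).
Black has legal moves and is not in check → neither.

neither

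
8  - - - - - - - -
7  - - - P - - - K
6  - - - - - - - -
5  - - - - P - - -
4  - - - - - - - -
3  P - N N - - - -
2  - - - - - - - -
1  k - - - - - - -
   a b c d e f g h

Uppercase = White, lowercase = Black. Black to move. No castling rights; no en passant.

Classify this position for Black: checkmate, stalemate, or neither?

Black to move; black king on a1.
In check: no.
King squares — b1: attacked by Nc3; a2: attacked by Nc3; b2: attacked by Nd3.
Legal moves for Black: none.
Not in check and no legal moves → stalemate.

stalemate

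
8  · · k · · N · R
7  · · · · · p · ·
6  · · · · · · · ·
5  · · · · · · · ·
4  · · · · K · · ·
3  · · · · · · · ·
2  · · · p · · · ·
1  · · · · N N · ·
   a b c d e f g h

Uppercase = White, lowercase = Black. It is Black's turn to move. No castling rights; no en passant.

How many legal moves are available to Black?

14

Black to move; king on c8.
In check: no.
Legal moves: Kd8, Kb8, Kc7, Kb7, dxe1=Q+, dxe1=R+, dxe1=B, dxe1=N, f6, d1=Q, d1=R, d1=B, d1=N, f5+.
Count: 14.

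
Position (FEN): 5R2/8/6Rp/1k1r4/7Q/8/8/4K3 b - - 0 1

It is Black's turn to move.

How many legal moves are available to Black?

15

Black to move; king on b5.
In check: no.
Legal moves: Rd8, Rd7, Rd6, Rh5, Rg5, Rf5, Re5+, Rc5, Rd4, Rd3, Rd2, Rd1+, Kc5, Ka5, h5.
Count: 15.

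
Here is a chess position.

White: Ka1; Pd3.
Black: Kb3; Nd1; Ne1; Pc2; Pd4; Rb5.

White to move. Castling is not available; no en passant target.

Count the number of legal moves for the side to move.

White to move; king on a1.
In check: no.
Legal moves: none.
Count: 0.

0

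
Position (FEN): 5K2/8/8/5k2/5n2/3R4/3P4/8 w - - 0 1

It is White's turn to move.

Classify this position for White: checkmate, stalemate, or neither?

neither

White to move; white king on f8.
In check: no.
Legal moves for White: Kg8, Ke8, Kg7, Kf7, Ke7, Rd8, Rd7, Rd6, Rd5+, Rd4, Rh3, Rg3, Rf3, Re3, Rc3, Rb3, Ra3.
White has 17 legal moves and is not in check → neither.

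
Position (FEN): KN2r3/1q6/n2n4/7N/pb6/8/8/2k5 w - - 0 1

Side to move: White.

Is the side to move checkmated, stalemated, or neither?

checkmate

White to move; white king on a8.
In check: yes, from the black queen on b7.
King squares — a7: attacked by Qb7; b7: attacked by Nd6; b8: own knight.
Legal moves for White: none.
In check with no legal moves → checkmate.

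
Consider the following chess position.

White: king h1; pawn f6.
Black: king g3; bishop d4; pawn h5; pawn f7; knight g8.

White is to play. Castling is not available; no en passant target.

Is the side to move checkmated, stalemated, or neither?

White to move; white king on h1.
In check: no.
King squares — g1: attacked by Bd4; g2: attacked by Kg3; h2: attacked by Kg3.
Legal moves for White: none.
Not in check and no legal moves → stalemate.

stalemate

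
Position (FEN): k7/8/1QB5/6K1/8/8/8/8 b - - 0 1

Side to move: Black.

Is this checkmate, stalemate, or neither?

Black to move; black king on a8.
In check: yes, from the white bishop on c6.
King squares — a7: attacked by Qb6; b7: attacked by Qb6; b8: attacked by Qb6.
Legal moves for Black: none.
In check with no legal moves → checkmate.

checkmate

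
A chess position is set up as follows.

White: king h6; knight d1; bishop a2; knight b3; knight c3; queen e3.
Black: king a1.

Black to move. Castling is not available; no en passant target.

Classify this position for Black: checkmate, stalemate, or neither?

Black to move; black king on a1.
In check: yes, from the white knight on b3.
King squares — b1: attacked by Ba2; a2: attacked by Nc3; b2: attacked by Nd1.
Legal moves for Black: none.
In check with no legal moves → checkmate.

checkmate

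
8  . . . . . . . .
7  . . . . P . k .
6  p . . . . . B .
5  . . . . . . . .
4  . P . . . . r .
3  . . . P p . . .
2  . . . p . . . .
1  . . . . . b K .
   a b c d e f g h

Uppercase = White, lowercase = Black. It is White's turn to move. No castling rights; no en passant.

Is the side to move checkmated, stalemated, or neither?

White to move; white king on g1.
In check: yes, from the black rook on g4.
King squares — f1: available; h1: available; f2: attacked by Pe3; g2: attacked by Bf1; h2: available.
Legal moves for White: Kh2, Kh1, Kxf1.
White is in check but has 3 legal moves → neither.

neither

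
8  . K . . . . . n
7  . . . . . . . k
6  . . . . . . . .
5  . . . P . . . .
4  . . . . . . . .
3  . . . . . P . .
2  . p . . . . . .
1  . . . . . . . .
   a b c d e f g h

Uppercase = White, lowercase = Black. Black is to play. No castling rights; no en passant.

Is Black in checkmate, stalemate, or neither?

neither

Black to move; black king on h7.
In check: no.
Legal moves for Black: Nf7, Ng6, Kg8, Kg7, Kh6, Kg6, b1=Q+, b1=R+, b1=B, b1=N.
Black has 10 legal moves and is not in check → neither.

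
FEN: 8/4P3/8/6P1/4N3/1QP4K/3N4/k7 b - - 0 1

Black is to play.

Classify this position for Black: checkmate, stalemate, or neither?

Black to move; black king on a1.
In check: no.
King squares — b1: attacked by Nd2; a2: attacked by Qb3; b2: attacked by Qb3.
Legal moves for Black: none.
Not in check and no legal moves → stalemate.

stalemate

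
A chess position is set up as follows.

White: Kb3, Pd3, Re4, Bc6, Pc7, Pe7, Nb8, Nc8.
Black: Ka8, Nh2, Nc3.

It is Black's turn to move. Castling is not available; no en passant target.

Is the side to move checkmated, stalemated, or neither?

Black to move; black king on a8.
In check: yes, from the white bishop on c6.
King squares — a7: attacked by Nc8; b7: attacked by Bc6; b8: attacked by Pc7.
Legal moves for Black: none.
In check with no legal moves → checkmate.

checkmate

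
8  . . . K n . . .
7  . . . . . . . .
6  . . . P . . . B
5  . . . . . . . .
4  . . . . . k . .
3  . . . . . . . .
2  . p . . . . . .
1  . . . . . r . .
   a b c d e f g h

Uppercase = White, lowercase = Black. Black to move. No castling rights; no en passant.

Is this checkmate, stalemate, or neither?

neither

Black to move; black king on f4.
In check: yes, from the white bishop on h6.
Legal moves for Black: Kf5, Ke5, Kg4, Ke4, Kg3, Kf3.
Black is in check but has 6 legal moves → neither.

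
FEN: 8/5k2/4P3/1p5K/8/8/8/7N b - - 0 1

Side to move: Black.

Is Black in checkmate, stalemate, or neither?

neither

Black to move; black king on f7.
In check: yes, from the white pawn on e6.
Legal moves for Black: Kg8, Kf8, Ke8, Kg7, Ke7, Kf6, Kxe6.
Black is in check but has 7 legal moves → neither.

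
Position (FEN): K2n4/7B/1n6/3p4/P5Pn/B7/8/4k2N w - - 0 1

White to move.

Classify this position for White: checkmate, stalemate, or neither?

neither

White to move; white king on a8.
In check: yes, from the black knight on b6.
King squares — a7: available; b7: attacked by Nd8; b8: available.
Legal moves for White: Kb8, Ka7.
White is in check but has 2 legal moves → neither.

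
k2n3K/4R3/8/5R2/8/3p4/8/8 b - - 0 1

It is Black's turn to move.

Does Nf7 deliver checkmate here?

After Nf7: white king on h8; in check: yes, from the black knight on f7.
White has 5 legal replies: Kg8, Kh7, Kg7, Rexf7, Rfxf7.
In check but a legal move exists → not checkmate.

no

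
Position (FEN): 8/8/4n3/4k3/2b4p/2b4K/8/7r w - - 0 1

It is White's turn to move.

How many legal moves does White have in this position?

White to move; king on h3.
In check: yes, from the black rook on h1.
Legal moves: Kg4, Kg2.
Count: 2.

2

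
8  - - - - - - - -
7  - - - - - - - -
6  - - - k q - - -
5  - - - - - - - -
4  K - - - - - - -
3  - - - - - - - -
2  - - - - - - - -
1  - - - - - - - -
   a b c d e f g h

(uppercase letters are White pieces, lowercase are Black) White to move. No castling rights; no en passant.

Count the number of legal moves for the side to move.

White to move; king on a4.
In check: no.
Legal moves: Kb5, Ka5, Kb4, Ka3.
Count: 4.

4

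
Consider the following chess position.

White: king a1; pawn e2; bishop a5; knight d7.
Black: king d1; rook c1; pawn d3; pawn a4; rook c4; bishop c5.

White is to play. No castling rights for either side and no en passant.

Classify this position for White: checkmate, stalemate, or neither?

White to move; white king on a1.
In check: yes, from the black rook on c1.
Legal moves for White: Kb2, Ka2.
White is in check but has 2 legal moves → neither.

neither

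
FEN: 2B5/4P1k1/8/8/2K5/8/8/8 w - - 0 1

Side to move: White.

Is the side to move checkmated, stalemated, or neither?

neither

White to move; white king on c4.
In check: no.
Legal moves for White include: Bd7, Bb7, Be6, Ba6, Bf5, Bg4, Bh3, Kd5, Kc5, Kb5, Kd4, Kb4, Kd3, Kc3, Kb3, e8=Q, e8=R, e8=B, ... (list truncated; more exist).
White has legal moves and is not in check → neither.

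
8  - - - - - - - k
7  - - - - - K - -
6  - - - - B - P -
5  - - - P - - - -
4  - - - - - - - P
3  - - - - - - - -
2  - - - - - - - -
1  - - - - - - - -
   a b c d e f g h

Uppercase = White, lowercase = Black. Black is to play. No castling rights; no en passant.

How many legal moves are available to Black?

Black to move; king on h8.
In check: no.
Legal moves: none.
Count: 0.

0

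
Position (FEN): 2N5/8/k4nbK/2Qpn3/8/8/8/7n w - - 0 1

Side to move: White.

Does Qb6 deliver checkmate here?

yes

After Qb6: black king on a6; in check: yes, from the white queen on b6.
King squares — a5: attacked by Qb6; b5: attacked by Qb6; b6: attacked by Nc8; a7: attacked by Qb6; b7: attacked by Qb6.
Black has no legal moves → checkmate.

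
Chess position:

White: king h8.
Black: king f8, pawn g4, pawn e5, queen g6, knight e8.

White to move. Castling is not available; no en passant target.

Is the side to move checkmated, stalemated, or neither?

White to move; white king on h8.
In check: no.
King squares — g7: attacked by Qg6; h7: attacked by Qg6; g8: attacked by Qg6.
Legal moves for White: none.
Not in check and no legal moves → stalemate.

stalemate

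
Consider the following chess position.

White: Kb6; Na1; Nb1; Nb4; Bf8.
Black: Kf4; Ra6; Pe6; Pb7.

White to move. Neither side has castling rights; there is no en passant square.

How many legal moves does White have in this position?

5

White to move; king on b6.
In check: yes, from the black rook on a6.
Legal moves: Kc7, Kxb7, Kc5, Kb5, Nxa6.
Count: 5.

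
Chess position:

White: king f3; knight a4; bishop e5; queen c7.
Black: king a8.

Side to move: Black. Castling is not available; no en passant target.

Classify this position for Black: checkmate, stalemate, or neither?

Black to move; black king on a8.
In check: no.
King squares — a7: attacked by Qc7; b7: attacked by Qc7; b8: attacked by Qc7.
Legal moves for Black: none.
Not in check and no legal moves → stalemate.

stalemate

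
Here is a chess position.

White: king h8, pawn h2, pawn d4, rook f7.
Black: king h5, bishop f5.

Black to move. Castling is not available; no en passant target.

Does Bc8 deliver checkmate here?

After Bc8: white king on h8; in check: no.
White is not in check, so this cannot be checkmate.

no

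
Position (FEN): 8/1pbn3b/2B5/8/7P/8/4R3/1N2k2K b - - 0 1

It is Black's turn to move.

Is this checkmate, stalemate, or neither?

Black to move; black king on e1.
In check: yes, from the white rook on e2.
King squares — d1: available; f1: available; d2: attacked by Nb1; e2: available; f2: attacked by Re2.
Legal moves for Black: Kxe2, Kf1, Kd1.
Black is in check but has 3 legal moves → neither.

neither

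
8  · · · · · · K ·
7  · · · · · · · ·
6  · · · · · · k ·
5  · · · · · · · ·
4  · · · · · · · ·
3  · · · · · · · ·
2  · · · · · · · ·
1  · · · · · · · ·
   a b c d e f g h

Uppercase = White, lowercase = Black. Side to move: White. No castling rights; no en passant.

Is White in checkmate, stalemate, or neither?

neither

White to move; white king on g8.
In check: no.
Legal moves for White: Kh8, Kf8.
White has 2 legal moves and is not in check → neither.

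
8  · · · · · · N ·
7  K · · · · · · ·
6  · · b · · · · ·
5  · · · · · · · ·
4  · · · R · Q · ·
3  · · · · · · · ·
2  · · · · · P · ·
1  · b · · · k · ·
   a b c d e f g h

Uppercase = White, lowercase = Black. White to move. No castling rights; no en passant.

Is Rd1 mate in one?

no

After Rd1: black king on f1; in check: yes, from the white rook on d1.
Black has 2 legal replies: Kg2, Ke2.
In check but a legal move exists → not checkmate.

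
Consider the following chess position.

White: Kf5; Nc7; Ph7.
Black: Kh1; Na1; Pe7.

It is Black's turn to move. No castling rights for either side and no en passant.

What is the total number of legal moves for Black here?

Black to move; king on h1.
In check: no.
Legal moves: Kh2, Kg2, Kg1, Nb3, Nc2, e6+, e5.
Count: 7.

7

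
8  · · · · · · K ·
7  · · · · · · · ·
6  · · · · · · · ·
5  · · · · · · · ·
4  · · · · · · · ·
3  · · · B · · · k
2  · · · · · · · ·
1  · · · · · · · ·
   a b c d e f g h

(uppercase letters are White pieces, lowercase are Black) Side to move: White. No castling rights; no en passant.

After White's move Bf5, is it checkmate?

no

After Bf5: black king on h3; in check: yes, from the white bishop on f5.
Black has 4 legal replies: Kh4, Kg3, Kh2, Kg2.
In check but a legal move exists → not checkmate.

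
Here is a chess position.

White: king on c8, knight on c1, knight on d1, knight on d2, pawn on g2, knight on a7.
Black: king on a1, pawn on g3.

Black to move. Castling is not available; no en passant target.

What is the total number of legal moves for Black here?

Black to move; king on a1.
In check: no.
Legal moves: none.
Count: 0.

0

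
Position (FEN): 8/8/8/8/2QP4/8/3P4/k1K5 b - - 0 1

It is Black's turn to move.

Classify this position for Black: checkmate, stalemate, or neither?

stalemate

Black to move; black king on a1.
In check: no.
King squares — b1: attacked by Kc1; a2: attacked by Qc4; b2: attacked by Kc1.
Legal moves for Black: none.
Not in check and no legal moves → stalemate.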